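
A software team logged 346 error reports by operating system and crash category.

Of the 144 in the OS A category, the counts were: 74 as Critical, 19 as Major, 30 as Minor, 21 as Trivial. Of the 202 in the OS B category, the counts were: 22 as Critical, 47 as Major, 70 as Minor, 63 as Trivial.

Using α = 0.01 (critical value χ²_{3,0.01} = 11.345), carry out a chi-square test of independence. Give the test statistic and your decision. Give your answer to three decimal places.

69.269; reject H₀

Row totals: 144, 202. Column totals: 96, 66, 100, 84. Grand total N = 346.
Expected counts (row total × column total / N):
  OS A, Critical: 144×96/346 = 39.9538
  OS A, Major: 144×66/346 = 27.4682
  OS A, Minor: 144×100/346 = 41.6185
  OS A, Trivial: 144×84/346 = 34.9595
  OS B, Critical: 202×96/346 = 56.0462
  OS B, Major: 202×66/346 = 38.5318
  OS B, Minor: 202×100/346 = 58.3815
  OS B, Trivial: 202×84/346 = 49.0405
Contributions (O − E)²/E:
  (74 − 39.9538)²/39.9538 = 29.0121
  (19 − 27.4682)²/27.4682 = 2.6107
  (30 − 41.6185)²/41.6185 = 3.2435
  (21 − 34.9595)²/34.9595 = 5.5741
  (22 − 56.0462)²/56.0462 = 20.6819
  (47 − 38.5318)²/38.5318 = 1.8611
  (70 − 58.3815)²/58.3815 = 2.3122
  (63 − 49.0405)²/49.0405 = 3.9736
χ² = 29.0121 + 2.6107 + 3.2435 + 5.5741 + 20.6819 + 1.8611 + 2.3122 + 3.9736 = 69.269
df = (2−1)(4−1) = 3. Since 69.269 > 11.345, reject the null hypothesis of independence at α = 0.01.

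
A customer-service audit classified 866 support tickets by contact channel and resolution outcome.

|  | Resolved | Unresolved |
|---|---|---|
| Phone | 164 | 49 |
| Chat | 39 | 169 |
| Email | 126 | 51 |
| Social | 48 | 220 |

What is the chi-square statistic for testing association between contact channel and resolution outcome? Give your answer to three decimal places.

Row totals: 213, 208, 177, 268. Column totals: 377, 489. Grand total N = 866.
Expected counts (row total × column total / N):
  Phone, Resolved: 213×377/866 = 92.72633
  Phone, Unresolved: 213×489/866 = 120.27367
  Chat, Resolved: 208×377/866 = 90.54965
  Chat, Unresolved: 208×489/866 = 117.45035
  Email, Resolved: 177×377/866 = 77.05427
  Email, Unresolved: 177×489/866 = 99.94573
  Social, Resolved: 268×377/866 = 116.66975
  Social, Unresolved: 268×489/866 = 151.33025
Contributions (O − E)²/E:
  (164 − 92.72633)²/92.72633 = 54.7842
  (49 − 120.27367)²/120.27367 = 42.2365
  (39 − 90.54965)²/90.54965 = 29.3471
  (169 − 117.45035)²/117.45035 = 22.6254
  (126 − 77.05427)²/77.05427 = 31.0909
  (51 − 99.94573)²/99.94573 = 23.9699
  (48 − 116.66975)²/116.66975 = 40.4178
  (220 − 151.33025)²/151.33025 = 31.1606
χ² = 54.7842 + 42.2365 + 29.3471 + 22.6254 + 31.0909 + 23.9699 + 40.4178 + 31.1606 = 275.632

275.632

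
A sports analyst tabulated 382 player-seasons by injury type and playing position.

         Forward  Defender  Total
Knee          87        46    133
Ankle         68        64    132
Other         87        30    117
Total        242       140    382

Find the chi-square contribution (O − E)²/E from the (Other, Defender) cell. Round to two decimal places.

3.87

Row total (Other) = 117; column total (Defender) = 140; N = 382.
Expected count E = 117 × 140 / 382 = 42.880.
Contribution = (O − E)²/E = (30 − 42.880)² / 42.880 = 3.87.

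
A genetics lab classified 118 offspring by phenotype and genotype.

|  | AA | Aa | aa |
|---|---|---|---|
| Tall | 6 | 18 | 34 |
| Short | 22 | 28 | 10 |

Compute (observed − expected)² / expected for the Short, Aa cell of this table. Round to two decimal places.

Row total (Short) = 60; column total (Aa) = 46; N = 118.
Expected count E = 60 × 46 / 118 = 23.390.
Contribution = (O − E)²/E = (28 − 23.390)² / 23.390 = 0.91.

0.91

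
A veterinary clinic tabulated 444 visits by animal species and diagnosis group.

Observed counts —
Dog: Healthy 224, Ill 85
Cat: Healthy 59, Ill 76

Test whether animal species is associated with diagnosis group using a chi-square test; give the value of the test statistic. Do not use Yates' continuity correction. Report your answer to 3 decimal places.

33.689

Row totals: 309, 135. Column totals: 283, 161. Grand total N = 444.
Expected counts (row total × column total / N):
  Dog, Healthy: 309×283/444 = 196.9527
  Dog, Ill: 309×161/444 = 112.0473
  Cat, Healthy: 135×283/444 = 86.0473
  Cat, Ill: 135×161/444 = 48.9527
Contributions (O − E)²/E:
  (224 − 196.9527)²/196.9527 = 3.7144
  (85 − 112.0473)²/112.0473 = 6.5290
  (59 − 86.0473)²/86.0473 = 8.5018
  (76 − 48.9527)²/48.9527 = 14.9441
χ² = 3.7144 + 6.5290 + 8.5018 + 14.9441 = 33.689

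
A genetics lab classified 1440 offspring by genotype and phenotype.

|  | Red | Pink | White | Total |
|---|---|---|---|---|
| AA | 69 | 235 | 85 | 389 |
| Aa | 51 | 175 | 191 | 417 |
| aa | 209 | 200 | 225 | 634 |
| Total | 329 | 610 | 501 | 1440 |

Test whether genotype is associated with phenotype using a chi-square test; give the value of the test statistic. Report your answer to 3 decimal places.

134.214

Grand total N = 1440.
Expected counts (row total × column total / N):
  AA, Red: 389×329/1440 = 88.8757
  AA, Pink: 389×610/1440 = 164.7847
  AA, White: 389×501/1440 = 135.3396
  Aa, Red: 417×329/1440 = 95.2729
  Aa, Pink: 417×610/1440 = 176.6458
  Aa, White: 417×501/1440 = 145.0813
  aa, Red: 634×329/1440 = 144.8514
  aa, Pink: 634×610/1440 = 268.5694
  aa, White: 634×501/1440 = 220.5792
Contributions (O − E)²/E:
  (69 − 88.8757)²/88.8757 = 4.4449
  (235 − 164.7847)²/164.7847 = 29.9190
  (85 − 135.3396)²/135.3396 = 18.7238
  (51 − 95.2729)²/95.2729 = 20.5734
  (175 − 176.6458)²/176.6458 = 0.0153
  (191 − 145.0813)²/145.0813 = 14.5334
  (209 − 144.8514)²/144.8514 = 28.4087
  (200 − 268.5694)²/268.5694 = 17.5067
  (225 − 220.5792)²/220.5792 = 0.0886
χ² = 4.4449 + 29.9190 + 18.7238 + 20.5734 + 0.0153 + 14.5334 + 28.4087 + 17.5067 + 0.0886 = 134.214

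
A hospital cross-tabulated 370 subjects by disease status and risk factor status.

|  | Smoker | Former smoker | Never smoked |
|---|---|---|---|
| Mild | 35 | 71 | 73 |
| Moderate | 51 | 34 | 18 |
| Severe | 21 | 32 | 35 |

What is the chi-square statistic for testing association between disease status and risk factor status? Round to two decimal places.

33.65

Row totals: 179, 103, 88. Column totals: 107, 137, 126. Grand total N = 370.
Expected counts (row total × column total / N):
  Mild, Smoker: 179×107/370 = 51.7649
  Mild, Former smoker: 179×137/370 = 66.2784
  Mild, Never smoked: 179×126/370 = 60.9568
  Moderate, Smoker: 103×107/370 = 29.7865
  Moderate, Former smoker: 103×137/370 = 38.1378
  Moderate, Never smoked: 103×126/370 = 35.0757
  Severe, Smoker: 88×107/370 = 25.4486
  Severe, Former smoker: 88×137/370 = 32.5838
  Severe, Never smoked: 88×126/370 = 29.9676
Contributions (O − E)²/E:
  (35 − 51.7649)²/51.7649 = 5.4296
  (71 − 66.2784)²/66.2784 = 0.3364
  (73 − 60.9568)²/60.9568 = 2.3794
  (51 − 29.7865)²/29.7865 = 15.1079
  (34 − 38.1378)²/38.1378 = 0.4489
  (18 − 35.0757)²/35.0757 = 8.3129
  (21 − 25.4486)²/25.4486 = 0.7776
  (32 − 32.5838)²/32.5838 = 0.0105
  (35 − 29.9676)²/29.9676 = 0.8451
χ² = 5.4296 + 0.3364 + 2.3794 + 15.1079 + 0.4489 + 8.3129 + 0.7776 + 0.0105 + 0.8451 = 33.65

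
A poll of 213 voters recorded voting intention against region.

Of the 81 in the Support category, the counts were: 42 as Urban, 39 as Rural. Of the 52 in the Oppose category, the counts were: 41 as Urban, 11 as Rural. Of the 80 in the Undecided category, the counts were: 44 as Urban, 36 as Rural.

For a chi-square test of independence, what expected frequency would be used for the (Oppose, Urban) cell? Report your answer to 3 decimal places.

31.005

Row total (Oppose) = 52; column total (Urban) = 127; grand total N = 213.
Expected count = (row total × column total) / N = 52 × 127 / 213 = 31.005.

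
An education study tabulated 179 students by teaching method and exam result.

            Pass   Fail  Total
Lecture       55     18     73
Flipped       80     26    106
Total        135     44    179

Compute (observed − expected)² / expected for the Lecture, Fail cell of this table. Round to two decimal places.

0.00

Row total (Lecture) = 73; column total (Fail) = 44; N = 179.
Expected count E = 73 × 44 / 179 = 17.944.
Contribution = (O − E)²/E = (18 − 17.944)² / 17.944 = 0.00.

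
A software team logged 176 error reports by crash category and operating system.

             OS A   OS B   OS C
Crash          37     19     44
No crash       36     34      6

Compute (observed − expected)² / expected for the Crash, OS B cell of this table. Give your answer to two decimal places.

4.10

Row total (Crash) = 100; column total (OS B) = 53; N = 176.
Expected count E = 100 × 53 / 176 = 30.114.
Contribution = (O − E)²/E = (19 − 30.114)² / 30.114 = 4.10.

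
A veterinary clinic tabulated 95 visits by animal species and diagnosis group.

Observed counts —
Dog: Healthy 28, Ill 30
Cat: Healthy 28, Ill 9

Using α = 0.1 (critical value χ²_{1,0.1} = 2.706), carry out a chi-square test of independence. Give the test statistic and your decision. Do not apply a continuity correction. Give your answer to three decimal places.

7.008; reject H₀

Row totals: 58, 37. Column totals: 56, 39. Grand total N = 95.
Expected counts (row total × column total / N):
  Dog, Healthy: 58×56/95 = 34.1895
  Dog, Ill: 58×39/95 = 23.8105
  Cat, Healthy: 37×56/95 = 21.8105
  Cat, Ill: 37×39/95 = 15.1895
Contributions (O − E)²/E:
  (28 − 34.1895)²/34.1895 = 1.1205
  (30 − 23.8105)²/23.8105 = 1.6090
  (28 − 21.8105)²/21.8105 = 1.7565
  (9 − 15.1895)²/15.1895 = 2.5221
χ² = 1.1205 + 1.6090 + 1.7565 + 2.5221 = 7.008
df = (2−1)(2−1) = 1. Since 7.008 > 2.706, reject the null hypothesis of independence at α = 0.1.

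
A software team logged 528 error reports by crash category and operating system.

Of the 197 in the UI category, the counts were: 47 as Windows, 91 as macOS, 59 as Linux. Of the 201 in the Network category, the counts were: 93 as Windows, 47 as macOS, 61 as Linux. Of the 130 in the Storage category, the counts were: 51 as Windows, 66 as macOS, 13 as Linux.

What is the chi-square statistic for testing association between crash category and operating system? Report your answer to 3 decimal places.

50.030

Row totals: 197, 201, 130. Column totals: 191, 204, 133. Grand total N = 528.
Expected counts (row total × column total / N):
  UI, Windows: 197×191/528 = 71.26326
  UI, macOS: 197×204/528 = 76.11364
  UI, Linux: 197×133/528 = 49.62311
  Network, Windows: 201×191/528 = 72.71023
  Network, macOS: 201×204/528 = 77.65909
  Network, Linux: 201×133/528 = 50.63068
  Storage, Windows: 130×191/528 = 47.02652
  Storage, macOS: 130×204/528 = 50.22727
  Storage, Linux: 130×133/528 = 32.74621
Contributions (O − E)²/E:
  (47 − 71.26326)²/71.26326 = 8.2610
  (91 − 76.11364)²/76.11364 = 2.9115
  (59 − 49.62311)²/49.62311 = 1.7719
  (93 − 72.71023)²/72.71023 = 5.6619
  (47 − 77.65909)²/77.65909 = 12.1039
  (61 − 50.63068)²/50.63068 = 2.1237
  (51 − 47.02652)²/47.02652 = 0.3357
  (66 − 50.22727)²/50.22727 = 4.9531
  (13 − 32.74621)²/32.74621 = 11.9071
χ² = 8.2610 + 2.9115 + 1.7719 + 5.6619 + 12.1039 + 2.1237 + 0.3357 + 4.9531 + 11.9071 = 50.030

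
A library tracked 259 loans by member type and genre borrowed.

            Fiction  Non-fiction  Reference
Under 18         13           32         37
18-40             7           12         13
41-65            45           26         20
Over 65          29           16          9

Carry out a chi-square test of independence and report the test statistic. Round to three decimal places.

Row totals: 82, 32, 91, 54. Column totals: 94, 86, 79. Grand total N = 259.
Expected counts (row total × column total / N):
  Under 18, Fiction: 82×94/259 = 29.7606
  Under 18, Non-fiction: 82×86/259 = 27.2278
  Under 18, Reference: 82×79/259 = 25.0116
  18-40, Fiction: 32×94/259 = 11.6139
  18-40, Non-fiction: 32×86/259 = 10.6255
  18-40, Reference: 32×79/259 = 9.7606
  41-65, Fiction: 91×94/259 = 33.0270
  41-65, Non-fiction: 91×86/259 = 30.2162
  41-65, Reference: 91×79/259 = 27.7568
  Over 65, Fiction: 54×94/259 = 19.5985
  Over 65, Non-fiction: 54×86/259 = 17.9305
  Over 65, Reference: 54×79/259 = 16.4710
Contributions (O − E)²/E:
  (13 − 29.7606)²/29.7606 = 9.4392
  (32 − 27.2278)²/27.2278 = 0.8364
  (37 − 25.0116)²/25.0116 = 5.7462
  (7 − 11.6139)²/11.6139 = 1.8330
  (12 − 10.6255)²/10.6255 = 0.1778
  (13 − 9.7606)²/9.7606 = 1.0751
  (45 − 33.0270)²/33.0270 = 4.3405
  (26 − 30.2162)²/30.2162 = 0.5883
  (20 − 27.7568)²/27.7568 = 2.1677
  (29 − 19.5985)²/19.5985 = 4.5099
  (16 − 17.9305)²/17.9305 = 0.2078
  (9 − 16.4710)²/16.4710 = 3.3887
χ² = 9.4392 + 0.8364 + 5.7462 + 1.8330 + 0.1778 + 1.0751 + 4.3405 + 0.5883 + 2.1677 + 4.5099 + 0.2078 + 3.3887 = 34.311

34.311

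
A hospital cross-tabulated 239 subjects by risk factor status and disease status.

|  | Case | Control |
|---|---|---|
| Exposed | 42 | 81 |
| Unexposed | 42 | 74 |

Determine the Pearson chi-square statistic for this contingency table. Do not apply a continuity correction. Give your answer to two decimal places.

Row totals: 123, 116. Column totals: 84, 155. Grand total N = 239.
Expected counts (row total × column total / N):
  Exposed, Case: 123×84/239 = 43.2301
  Exposed, Control: 123×155/239 = 79.7699
  Unexposed, Case: 116×84/239 = 40.7699
  Unexposed, Control: 116×155/239 = 75.2301
Contributions (O − E)²/E:
  (42 − 43.2301)²/43.2301 = 0.0350
  (81 − 79.7699)²/79.7699 = 0.0190
  (42 − 40.7699)²/40.7699 = 0.0371
  (74 − 75.2301)²/75.2301 = 0.0201
χ² = 0.0350 + 0.0190 + 0.0371 + 0.0201 = 0.11

0.11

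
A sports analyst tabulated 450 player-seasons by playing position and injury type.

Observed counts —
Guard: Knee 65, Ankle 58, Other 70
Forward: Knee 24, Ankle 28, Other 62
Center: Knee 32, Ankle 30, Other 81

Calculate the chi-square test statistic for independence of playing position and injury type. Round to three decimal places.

17.354

Row totals: 193, 114, 143. Column totals: 121, 116, 213. Grand total N = 450.
Expected counts (row total × column total / N):
  Guard, Knee: 193×121/450 = 51.8956
  Guard, Ankle: 193×116/450 = 49.7511
  Guard, Other: 193×213/450 = 91.3533
  Forward, Knee: 114×121/450 = 30.6533
  Forward, Ankle: 114×116/450 = 29.3867
  Forward, Other: 114×213/450 = 53.9600
  Center, Knee: 143×121/450 = 38.4511
  Center, Ankle: 143×116/450 = 36.8622
  Center, Other: 143×213/450 = 67.6867
Contributions (O − E)²/E:
  (65 − 51.8956)²/51.8956 = 3.3091
  (58 − 49.7511)²/49.7511 = 1.3677
  (70 − 91.3533)²/91.3533 = 4.9912
  (24 − 30.6533)²/30.6533 = 1.4441
  (28 − 29.3867)²/29.3867 = 0.0654
  (62 − 53.9600)²/53.9600 = 1.1980
  (32 − 38.4511)²/38.4511 = 1.0823
  (30 − 36.8622)²/36.8622 = 1.2775
  (81 − 67.6867)²/67.6867 = 2.6186
χ² = 3.3091 + 1.3677 + 4.9912 + 1.4441 + 0.0654 + 1.1980 + 1.0823 + 1.2775 + 2.6186 = 17.354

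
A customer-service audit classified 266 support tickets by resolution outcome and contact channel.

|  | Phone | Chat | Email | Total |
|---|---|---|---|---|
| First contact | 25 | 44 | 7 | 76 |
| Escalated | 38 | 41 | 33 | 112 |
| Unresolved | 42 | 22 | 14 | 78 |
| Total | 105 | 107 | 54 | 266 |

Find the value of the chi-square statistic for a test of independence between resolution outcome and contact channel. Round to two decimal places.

24.30

Grand total N = 266.
Expected counts (row total × column total / N):
  First contact, Phone: 76×105/266 = 30.000
  First contact, Chat: 76×107/266 = 30.571
  First contact, Email: 76×54/266 = 15.429
  Escalated, Phone: 112×105/266 = 44.211
  Escalated, Chat: 112×107/266 = 45.053
  Escalated, Email: 112×54/266 = 22.737
  Unresolved, Phone: 78×105/266 = 30.789
  Unresolved, Chat: 78×107/266 = 31.376
  Unresolved, Email: 78×54/266 = 15.835
Contributions (O − E)²/E:
  (25 − 30.000)²/30.000 = 0.8333
  (44 − 30.571)²/30.571 = 5.8990
  (7 − 15.429)²/15.429 = 4.6048
  (38 − 44.211)²/44.211 = 0.8726
  (41 − 45.053)²/45.053 = 0.3646
  (33 − 22.737)²/22.737 = 4.6325
  (42 − 30.789)²/30.789 = 4.0822
  (22 − 31.376)²/31.376 = 2.8018
  (14 − 15.835)²/15.835 = 0.2126
χ² = 0.8333 + 5.8990 + 4.6048 + 0.8726 + 0.3646 + 4.6325 + 4.0822 + 2.8018 + 0.2126 = 24.30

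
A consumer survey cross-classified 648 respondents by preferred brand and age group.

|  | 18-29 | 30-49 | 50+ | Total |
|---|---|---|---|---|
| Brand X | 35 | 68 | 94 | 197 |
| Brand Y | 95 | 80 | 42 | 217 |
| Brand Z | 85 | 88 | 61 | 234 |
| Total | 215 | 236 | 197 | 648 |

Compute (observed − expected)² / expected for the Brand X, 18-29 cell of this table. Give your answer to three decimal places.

Row total (Brand X) = 197; column total (18-29) = 215; N = 648.
Expected count E = 197 × 215 / 648 = 65.3627.
Contribution = (O − E)²/E = (35 − 65.3627)² / 65.3627 = 14.104.

14.104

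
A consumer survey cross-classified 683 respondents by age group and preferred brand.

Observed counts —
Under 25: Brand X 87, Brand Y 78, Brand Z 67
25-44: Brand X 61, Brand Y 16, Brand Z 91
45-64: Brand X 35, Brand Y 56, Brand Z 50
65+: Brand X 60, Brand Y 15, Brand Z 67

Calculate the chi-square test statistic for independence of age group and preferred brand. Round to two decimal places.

73.14

Row totals: 232, 168, 141, 142. Column totals: 243, 165, 275. Grand total N = 683.
Expected counts (row total × column total / N):
  Under 25, Brand X: 232×243/683 = 82.542
  Under 25, Brand Y: 232×165/683 = 56.047
  Under 25, Brand Z: 232×275/683 = 93.411
  25-44, Brand X: 168×243/683 = 59.772
  25-44, Brand Y: 168×165/683 = 40.586
  25-44, Brand Z: 168×275/683 = 67.643
  45-64, Brand X: 141×243/683 = 50.165
  45-64, Brand Y: 141×165/683 = 34.063
  45-64, Brand Z: 141×275/683 = 56.772
  65+, Brand X: 142×243/683 = 50.521
  65+, Brand Y: 142×165/683 = 34.305
  65+, Brand Z: 142×275/683 = 57.174
Contributions (O − E)²/E:
  (87 − 82.542)²/82.542 = 0.2408
  (78 − 56.047)²/56.047 = 8.5988
  (67 − 93.411)²/93.411 = 7.4674
  (61 − 59.772)²/59.772 = 0.0252
  (16 − 40.586)²/40.586 = 14.8936
  (91 − 67.643)²/67.643 = 8.0651
  (35 − 50.165)²/50.165 = 4.5844
  (56 − 34.063)²/34.063 = 14.1277
  (50 − 56.772)²/56.772 = 0.8078
  (60 − 50.521)²/50.521 = 1.7785
  (15 − 34.305)²/34.305 = 10.8638
  (67 − 57.174)²/57.174 = 1.6887
χ² = 0.2408 + 8.5988 + 7.4674 + 0.0252 + 14.8936 + 8.0651 + 4.5844 + 14.1277 + 0.8078 + 1.7785 + 10.8638 + 1.6887 = 73.14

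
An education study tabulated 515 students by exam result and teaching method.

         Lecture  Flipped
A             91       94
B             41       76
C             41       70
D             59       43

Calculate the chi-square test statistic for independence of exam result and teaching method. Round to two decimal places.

15.71

Row totals: 185, 117, 111, 102. Column totals: 232, 283. Grand total N = 515.
Expected counts (row total × column total / N):
  A, Lecture: 185×232/515 = 83.340
  A, Flipped: 185×283/515 = 101.660
  B, Lecture: 117×232/515 = 52.707
  B, Flipped: 117×283/515 = 64.293
  C, Lecture: 111×232/515 = 50.004
  C, Flipped: 111×283/515 = 60.996
  D, Lecture: 102×232/515 = 45.950
  D, Flipped: 102×283/515 = 56.050
Contributions (O − E)²/E:
  (91 − 83.340)²/83.340 = 0.7041
  (94 − 101.660)²/101.660 = 0.5772
  (41 − 52.707)²/52.707 = 2.6003
  (76 − 64.293)²/64.293 = 2.1317
  (41 − 50.004)²/50.004 = 1.6213
  (70 − 60.996)²/60.996 = 1.3291
  (59 − 45.950)²/45.950 = 3.7063
  (43 − 56.050)²/56.050 = 3.0384
χ² = 0.7041 + 0.5772 + 2.6003 + 2.1317 + 1.6213 + 1.3291 + 3.7063 + 3.0384 = 15.71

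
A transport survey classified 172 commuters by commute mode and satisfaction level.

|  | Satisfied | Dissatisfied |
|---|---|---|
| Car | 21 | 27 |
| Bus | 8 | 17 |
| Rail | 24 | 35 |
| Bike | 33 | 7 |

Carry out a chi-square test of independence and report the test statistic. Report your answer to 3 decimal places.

Row totals: 48, 25, 59, 40. Column totals: 86, 86. Grand total N = 172.
Expected counts (row total × column total / N):
  Car, Satisfied: 48×86/172 = 24.0000
  Car, Dissatisfied: 48×86/172 = 24.0000
  Bus, Satisfied: 25×86/172 = 12.5000
  Bus, Dissatisfied: 25×86/172 = 12.5000
  Rail, Satisfied: 59×86/172 = 29.5000
  Rail, Dissatisfied: 59×86/172 = 29.5000
  Bike, Satisfied: 40×86/172 = 20.0000
  Bike, Dissatisfied: 40×86/172 = 20.0000
Contributions (O − E)²/E:
  (21 − 24.0000)²/24.0000 = 0.3750
  (27 − 24.0000)²/24.0000 = 0.3750
  (8 − 12.5000)²/12.5000 = 1.6200
  (17 − 12.5000)²/12.5000 = 1.6200
  (24 − 29.5000)²/29.5000 = 1.0254
  (35 − 29.5000)²/29.5000 = 1.0254
  (33 − 20.0000)²/20.0000 = 8.4500
  (7 − 20.0000)²/20.0000 = 8.4500
χ² = 0.3750 + 0.3750 + 1.6200 + 1.6200 + 1.0254 + 1.0254 + 8.4500 + 8.4500 = 22.941

22.941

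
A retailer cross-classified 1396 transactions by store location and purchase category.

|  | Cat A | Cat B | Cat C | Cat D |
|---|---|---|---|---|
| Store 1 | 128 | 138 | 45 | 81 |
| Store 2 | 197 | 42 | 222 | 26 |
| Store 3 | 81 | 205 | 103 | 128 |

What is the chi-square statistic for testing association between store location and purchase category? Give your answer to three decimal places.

Row totals: 392, 487, 517. Column totals: 406, 385, 370, 235. Grand total N = 1396.
Expected counts (row total × column total / N):
  Store 1, Cat A: 392×406/1396 = 114.0057
  Store 1, Cat B: 392×385/1396 = 108.1089
  Store 1, Cat C: 392×370/1396 = 103.8968
  Store 1, Cat D: 392×235/1396 = 65.9885
  Store 2, Cat A: 487×406/1396 = 141.6347
  Store 2, Cat B: 487×385/1396 = 134.3087
  Store 2, Cat C: 487×370/1396 = 129.0759
  Store 2, Cat D: 487×235/1396 = 81.9807
  Store 3, Cat A: 517×406/1396 = 150.3596
  Store 3, Cat B: 517×385/1396 = 142.5824
  Store 3, Cat C: 517×370/1396 = 137.0272
  Store 3, Cat D: 517×235/1396 = 87.0308
Contributions (O − E)²/E:
  (128 − 114.0057)²/114.0057 = 1.7178
  (138 − 108.1089)²/108.1089 = 8.2646
  (45 − 103.8968)²/103.8968 = 33.3873
  (81 − 65.9885)²/65.9885 = 3.4149
  (197 − 141.6347)²/141.6347 = 21.6424
  (42 − 134.3087)²/134.3087 = 63.4426
  (222 − 129.0759)²/129.0759 = 66.8978
  (26 − 81.9807)²/81.9807 = 38.2265
  (81 − 150.3596)²/150.3596 = 31.9950
  (205 − 142.5824)²/142.5824 = 27.3242
  (103 − 137.0272)²/137.0272 = 8.4498
  (128 − 87.0308)²/87.0308 = 19.2860
χ² = 1.7178 + 8.2646 + 33.3873 + 3.4149 + 21.6424 + 63.4426 + 66.8978 + 38.2265 + 31.9950 + 27.3242 + 8.4498 + 19.2860 = 324.049

324.049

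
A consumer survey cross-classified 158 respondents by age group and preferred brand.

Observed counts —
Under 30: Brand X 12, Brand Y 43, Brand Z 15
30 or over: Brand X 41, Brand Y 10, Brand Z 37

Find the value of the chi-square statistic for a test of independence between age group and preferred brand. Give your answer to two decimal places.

Row totals: 70, 88. Column totals: 53, 53, 52. Grand total N = 158.
Expected counts (row total × column total / N):
  Under 30, Brand X: 70×53/158 = 23.481
  Under 30, Brand Y: 70×53/158 = 23.481
  Under 30, Brand Z: 70×52/158 = 23.038
  30 or over, Brand X: 88×53/158 = 29.519
  30 or over, Brand Y: 88×53/158 = 29.519
  30 or over, Brand Z: 88×52/158 = 28.962
Contributions (O − E)²/E:
  (12 − 23.481)²/23.481 = 5.6136
  (43 − 23.481)²/23.481 = 16.2255
  (15 − 23.038)²/23.038 = 2.8045
  (41 − 29.519)²/29.519 = 4.4654
  (10 − 29.519)²/29.519 = 12.9066
  (37 − 28.962)²/28.962 = 2.2308
χ² = 5.6136 + 16.2255 + 2.8045 + 4.4654 + 12.9066 + 2.2308 = 44.25

44.25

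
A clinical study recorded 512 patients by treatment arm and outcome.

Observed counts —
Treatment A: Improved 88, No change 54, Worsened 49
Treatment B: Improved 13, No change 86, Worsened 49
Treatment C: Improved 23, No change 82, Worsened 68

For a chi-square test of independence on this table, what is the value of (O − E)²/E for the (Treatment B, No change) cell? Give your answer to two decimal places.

7.42

Row total (Treatment B) = 148; column total (No change) = 222; N = 512.
Expected count E = 148 × 222 / 512 = 64.172.
Contribution = (O − E)²/E = (86 − 64.172)² / 64.172 = 7.42.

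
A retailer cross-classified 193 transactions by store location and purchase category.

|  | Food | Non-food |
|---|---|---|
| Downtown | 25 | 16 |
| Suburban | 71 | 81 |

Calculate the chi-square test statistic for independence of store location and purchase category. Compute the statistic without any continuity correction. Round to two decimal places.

Row totals: 41, 152. Column totals: 96, 97. Grand total N = 193.
Expected counts (row total × column total / N):
  Downtown, Food: 41×96/193 = 20.394
  Downtown, Non-food: 41×97/193 = 20.606
  Suburban, Food: 152×96/193 = 75.606
  Suburban, Non-food: 152×97/193 = 76.394
Contributions (O − E)²/E:
  (25 − 20.394)²/20.394 = 1.0403
  (16 − 20.606)²/20.606 = 1.0296
  (71 − 75.606)²/75.606 = 0.2806
  (81 − 76.394)²/76.394 = 0.2777
χ² = 1.0403 + 1.0296 + 0.2806 + 0.2777 = 2.63

2.63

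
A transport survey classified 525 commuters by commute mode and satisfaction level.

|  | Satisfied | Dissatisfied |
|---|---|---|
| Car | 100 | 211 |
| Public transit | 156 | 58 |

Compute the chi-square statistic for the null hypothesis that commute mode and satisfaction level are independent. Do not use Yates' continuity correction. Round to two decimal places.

Row totals: 311, 214. Column totals: 256, 269. Grand total N = 525.
Expected counts (row total × column total / N):
  Car, Satisfied: 311×256/525 = 151.6495
  Car, Dissatisfied: 311×269/525 = 159.3505
  Public transit, Satisfied: 214×256/525 = 104.3505
  Public transit, Dissatisfied: 214×269/525 = 109.6495
Contributions (O − E)²/E:
  (100 − 151.6495)²/151.6495 = 17.5910
  (211 − 159.3505)²/159.3505 = 16.7409
  (156 − 104.3505)²/104.3505 = 25.5645
  (58 − 109.6495)²/109.6495 = 24.3291
χ² = 17.5910 + 16.7409 + 25.5645 + 24.3291 = 84.23

84.23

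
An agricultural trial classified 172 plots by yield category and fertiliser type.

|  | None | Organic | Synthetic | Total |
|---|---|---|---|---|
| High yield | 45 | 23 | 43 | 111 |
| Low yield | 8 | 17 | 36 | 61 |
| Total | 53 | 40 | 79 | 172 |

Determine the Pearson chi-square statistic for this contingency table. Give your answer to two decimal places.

Grand total N = 172.
Expected counts (row total × column total / N):
  High yield, None: 111×53/172 = 34.203
  High yield, Organic: 111×40/172 = 25.814
  High yield, Synthetic: 111×79/172 = 50.983
  Low yield, None: 61×53/172 = 18.797
  Low yield, Organic: 61×40/172 = 14.186
  Low yield, Synthetic: 61×79/172 = 28.017
Contributions (O − E)²/E:
  (45 − 34.203)²/34.203 = 3.4083
  (23 − 25.814)²/25.814 = 0.3068
  (43 − 50.983)²/50.983 = 1.2500
  (8 − 18.797)²/18.797 = 6.2018
  (17 − 14.186)²/14.186 = 0.5582
  (36 − 28.017)²/28.017 = 2.2746
χ² = 3.4083 + 0.3068 + 1.2500 + 6.2018 + 0.5582 + 2.2746 = 14.00

14.00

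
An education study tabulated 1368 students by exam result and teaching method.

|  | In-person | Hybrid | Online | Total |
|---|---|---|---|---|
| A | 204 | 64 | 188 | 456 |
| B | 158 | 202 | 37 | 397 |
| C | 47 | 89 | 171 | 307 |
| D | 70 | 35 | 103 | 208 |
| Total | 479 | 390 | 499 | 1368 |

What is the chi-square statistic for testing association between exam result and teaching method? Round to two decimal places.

286.14

Grand total N = 1368.
Expected counts (row total × column total / N):
  A, In-person: 456×479/1368 = 159.667
  A, Hybrid: 456×390/1368 = 130.000
  A, Online: 456×499/1368 = 166.333
  B, In-person: 397×479/1368 = 139.008
  B, Hybrid: 397×390/1368 = 113.180
  B, Online: 397×499/1368 = 144.812
  C, In-person: 307×479/1368 = 107.495
  C, Hybrid: 307×390/1368 = 87.522
  C, Online: 307×499/1368 = 111.983
  D, In-person: 208×479/1368 = 72.830
  D, Hybrid: 208×390/1368 = 59.298
  D, Online: 208×499/1368 = 75.871
Contributions (O − E)²/E:
  (204 − 159.667)²/159.667 = 12.3095
  (64 − 130.000)²/130.000 = 33.5077
  (188 − 166.333)²/166.333 = 2.8224
  (158 − 139.008)²/139.008 = 2.5948
  (202 − 113.180)²/113.180 = 69.7031
  (37 − 144.812)²/144.812 = 80.2656
  (47 − 107.495)²/107.495 = 34.0448
  (89 − 87.522)²/87.522 = 0.0250
  (171 − 111.983)²/111.983 = 31.1030
  (70 − 72.830)²/72.830 = 0.1100
  (35 − 59.298)²/59.298 = 9.9564
  (103 − 75.871)²/75.871 = 9.7004
χ² = 12.3095 + 33.5077 + 2.8224 + 2.5948 + 69.7031 + 80.2656 + 34.0448 + 0.0250 + 31.1030 + 0.1100 + 9.9564 + 9.7004 = 286.14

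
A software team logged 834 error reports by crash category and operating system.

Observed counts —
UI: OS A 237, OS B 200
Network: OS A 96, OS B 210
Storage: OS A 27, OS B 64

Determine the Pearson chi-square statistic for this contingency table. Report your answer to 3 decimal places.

45.923

Row totals: 437, 306, 91. Column totals: 360, 474. Grand total N = 834.
Expected counts (row total × column total / N):
  UI, OS A: 437×360/834 = 188.6331
  UI, OS B: 437×474/834 = 248.3669
  Network, OS A: 306×360/834 = 132.0863
  Network, OS B: 306×474/834 = 173.9137
  Storage, OS A: 91×360/834 = 39.2806
  Storage, OS B: 91×474/834 = 51.7194
Contributions (O − E)²/E:
  (237 − 188.6331)²/188.6331 = 12.4016
  (200 − 248.3669)²/248.3669 = 9.4190
  (96 − 132.0863)²/132.0863 = 9.8589
  (210 − 173.9137)²/173.9137 = 7.4877
  (27 − 39.2806)²/39.2806 = 3.8394
  (64 − 51.7194)²/51.7194 = 2.9160
χ² = 12.4016 + 9.4190 + 9.8589 + 7.4877 + 3.8394 + 2.9160 = 45.923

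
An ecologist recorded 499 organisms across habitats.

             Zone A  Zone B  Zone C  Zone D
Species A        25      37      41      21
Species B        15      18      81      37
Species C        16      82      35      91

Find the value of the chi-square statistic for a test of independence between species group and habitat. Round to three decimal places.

91.387

Row totals: 124, 151, 224. Column totals: 56, 137, 157, 149. Grand total N = 499.
Expected counts (row total × column total / N):
  Species A, Zone A: 124×56/499 = 13.9158
  Species A, Zone B: 124×137/499 = 34.0441
  Species A, Zone C: 124×157/499 = 39.0140
  Species A, Zone D: 124×149/499 = 37.0261
  Species B, Zone A: 151×56/499 = 16.9459
  Species B, Zone B: 151×137/499 = 41.4569
  Species B, Zone C: 151×157/499 = 47.5090
  Species B, Zone D: 151×149/499 = 45.0882
  Species C, Zone A: 224×56/499 = 25.1383
  Species C, Zone B: 224×137/499 = 61.4990
  Species C, Zone C: 224×157/499 = 70.4770
  Species C, Zone D: 224×149/499 = 66.8858
Contributions (O − E)²/E:
  (25 − 13.9158)²/13.9158 = 8.8288
  (37 − 34.0441)²/34.0441 = 0.2566
  (41 − 39.0140)²/39.0140 = 0.1011
  (21 − 37.0261)²/37.0261 = 6.9366
  (15 − 16.9459)²/16.9459 = 0.2234
  (18 − 41.4569)²/41.4569 = 13.2722
  (81 − 47.5090)²/47.5090 = 23.6091
  (37 − 45.0882)²/45.0882 = 1.4509
  (16 − 25.1383)²/25.1383 = 3.3220
  (82 − 61.4990)²/61.4990 = 6.8341
  (35 − 70.4770)²/70.4770 = 17.8586
  (91 − 66.8858)²/66.8858 = 8.6938
χ² = 8.8288 + 0.2566 + 0.1011 + 6.9366 + 0.2234 + 13.2722 + 23.6091 + 1.4509 + 3.3220 + 6.8341 + 17.8586 + 8.6938 = 91.387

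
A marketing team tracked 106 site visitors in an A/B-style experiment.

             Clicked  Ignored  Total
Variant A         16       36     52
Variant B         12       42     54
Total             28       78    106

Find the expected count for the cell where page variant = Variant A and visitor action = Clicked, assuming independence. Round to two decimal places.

13.74

Row total (Variant A) = 52; column total (Clicked) = 28; grand total N = 106.
Expected count = (row total × column total) / N = 52 × 28 / 106 = 13.74.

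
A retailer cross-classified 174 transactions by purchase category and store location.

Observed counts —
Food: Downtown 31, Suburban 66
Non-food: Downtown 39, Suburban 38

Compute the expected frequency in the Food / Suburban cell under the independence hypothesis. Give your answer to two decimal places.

57.98

Row total (Food) = 97; column total (Suburban) = 104; grand total N = 174.
Expected count = (row total × column total) / N = 97 × 104 / 174 = 57.98.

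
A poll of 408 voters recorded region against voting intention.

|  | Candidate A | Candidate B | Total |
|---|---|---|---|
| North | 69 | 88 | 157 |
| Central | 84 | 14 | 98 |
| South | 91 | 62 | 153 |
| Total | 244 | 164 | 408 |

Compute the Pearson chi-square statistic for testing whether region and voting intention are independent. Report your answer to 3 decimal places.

43.794

Grand total N = 408.
Expected counts (row total × column total / N):
  North, Candidate A: 157×244/408 = 93.8922
  North, Candidate B: 157×164/408 = 63.1078
  Central, Candidate A: 98×244/408 = 58.6078
  Central, Candidate B: 98×164/408 = 39.3922
  South, Candidate A: 153×244/408 = 91.5000
  South, Candidate B: 153×164/408 = 61.5000
Contributions (O − E)²/E:
  (69 − 93.8922)²/93.8922 = 6.5993
  (88 − 63.1078)²/63.1078 = 9.8185
  (84 − 58.6078)²/58.6078 = 11.0013
  (14 − 39.3922)²/39.3922 = 16.3678
  (91 − 91.5000)²/91.5000 = 0.0027
  (62 − 61.5000)²/61.5000 = 0.0041
χ² = 6.5993 + 9.8185 + 11.0013 + 16.3678 + 0.0027 + 0.0041 = 43.794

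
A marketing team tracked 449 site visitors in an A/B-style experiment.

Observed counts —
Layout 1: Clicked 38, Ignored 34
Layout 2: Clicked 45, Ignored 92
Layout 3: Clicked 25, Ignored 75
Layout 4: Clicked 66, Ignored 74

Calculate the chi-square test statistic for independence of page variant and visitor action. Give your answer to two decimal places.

Row totals: 72, 137, 100, 140. Column totals: 174, 275. Grand total N = 449.
Expected counts (row total × column total / N):
  Layout 1, Clicked: 72×174/449 = 27.902
  Layout 1, Ignored: 72×275/449 = 44.098
  Layout 2, Clicked: 137×174/449 = 53.091
  Layout 2, Ignored: 137×275/449 = 83.909
  Layout 3, Clicked: 100×174/449 = 38.753
  Layout 3, Ignored: 100×275/449 = 61.247
  Layout 4, Clicked: 140×174/449 = 54.254
  Layout 4, Ignored: 140×275/449 = 85.746
Contributions (O − E)²/E:
  (38 − 27.902)²/27.902 = 3.6546
  (34 − 44.098)²/44.098 = 2.3123
  (45 − 53.091)²/53.091 = 1.2331
  (92 − 83.909)²/83.909 = 0.7802
  (25 − 38.753)²/38.753 = 4.8808
  (75 − 61.247)²/61.247 = 3.0882
  (66 − 54.254)²/54.254 = 2.5430
  (74 − 85.746)²/85.746 = 1.6090
χ² = 3.6546 + 2.3123 + 1.2331 + 0.7802 + 4.8808 + 3.0882 + 2.5430 + 1.6090 = 20.10

20.10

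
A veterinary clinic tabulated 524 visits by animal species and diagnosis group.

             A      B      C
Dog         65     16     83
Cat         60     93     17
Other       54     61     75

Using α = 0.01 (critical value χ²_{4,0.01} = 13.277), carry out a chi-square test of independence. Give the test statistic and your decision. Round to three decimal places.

99.846; reject H₀

Row totals: 164, 170, 190. Column totals: 179, 170, 175. Grand total N = 524.
Expected counts (row total × column total / N):
  Dog, A: 164×179/524 = 56.0229
  Dog, B: 164×170/524 = 53.2061
  Dog, C: 164×175/524 = 54.7710
  Cat, A: 170×179/524 = 58.0725
  Cat, B: 170×170/524 = 55.1527
  Cat, C: 170×175/524 = 56.7748
  Other, A: 190×179/524 = 64.9046
  Other, B: 190×170/524 = 61.6412
  Other, C: 190×175/524 = 63.4542
Contributions (O − E)²/E:
  (65 − 56.0229)²/56.0229 = 1.4385
  (16 − 53.2061)²/53.2061 = 26.0176
  (83 − 54.7710)²/54.7710 = 14.5492
  (60 − 58.0725)²/58.0725 = 0.0640
  (93 − 55.1527)²/55.1527 = 25.9719
  (17 − 56.7748)²/56.7748 = 27.8651
  (54 − 64.9046)²/64.9046 = 1.8321
  (61 − 61.6412)²/61.6412 = 0.0067
  (75 − 63.4542)²/63.4542 = 2.1008
χ² = 1.4385 + 26.0176 + 14.5492 + 0.0640 + 25.9719 + 27.8651 + 1.8321 + 0.0067 + 2.1008 = 99.846
df = (3−1)(3−1) = 4. Since 99.846 > 13.277, reject the null hypothesis of independence at α = 0.01.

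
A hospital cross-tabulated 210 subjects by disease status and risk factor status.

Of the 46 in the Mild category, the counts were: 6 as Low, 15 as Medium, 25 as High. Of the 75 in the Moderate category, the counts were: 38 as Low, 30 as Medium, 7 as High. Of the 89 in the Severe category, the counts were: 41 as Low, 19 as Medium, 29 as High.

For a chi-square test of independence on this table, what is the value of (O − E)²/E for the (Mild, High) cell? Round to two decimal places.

10.14

Row total (Mild) = 46; column total (High) = 61; N = 210.
Expected count E = 46 × 61 / 210 = 13.3619.
Contribution = (O − E)²/E = (25 − 13.3619)² / 13.3619 = 10.14.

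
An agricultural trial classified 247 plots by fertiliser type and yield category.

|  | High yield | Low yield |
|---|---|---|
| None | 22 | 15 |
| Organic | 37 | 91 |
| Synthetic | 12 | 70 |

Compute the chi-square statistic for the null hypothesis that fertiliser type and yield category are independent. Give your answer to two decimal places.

25.01

Row totals: 37, 128, 82. Column totals: 71, 176. Grand total N = 247.
Expected counts (row total × column total / N):
  None, High yield: 37×71/247 = 10.636
  None, Low yield: 37×176/247 = 26.364
  Organic, High yield: 128×71/247 = 36.794
  Organic, Low yield: 128×176/247 = 91.206
  Synthetic, High yield: 82×71/247 = 23.571
  Synthetic, Low yield: 82×176/247 = 58.429
Contributions (O − E)²/E:
  (22 − 10.636)²/10.636 = 12.1418
  (15 − 26.364)²/26.364 = 4.8984
  (37 − 36.794)²/36.794 = 0.0012
  (91 − 91.206)²/91.206 = 0.0005
  (12 − 23.571)²/23.571 = 5.6802
  (70 − 58.429)²/58.429 = 2.2915
χ² = 12.1418 + 4.8984 + 0.0012 + 0.0005 + 5.6802 + 2.2915 = 25.01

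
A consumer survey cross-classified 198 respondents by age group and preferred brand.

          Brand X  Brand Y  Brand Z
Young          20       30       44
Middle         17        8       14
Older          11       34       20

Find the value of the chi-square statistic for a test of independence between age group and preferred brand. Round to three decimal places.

Row totals: 94, 39, 65. Column totals: 48, 72, 78. Grand total N = 198.
Expected counts (row total × column total / N):
  Young, Brand X: 94×48/198 = 22.7879
  Young, Brand Y: 94×72/198 = 34.1818
  Young, Brand Z: 94×78/198 = 37.0303
  Middle, Brand X: 39×48/198 = 9.4545
  Middle, Brand Y: 39×72/198 = 14.1818
  Middle, Brand Z: 39×78/198 = 15.3636
  Older, Brand X: 65×48/198 = 15.7576
  Older, Brand Y: 65×72/198 = 23.6364
  Older, Brand Z: 65×78/198 = 25.6061
Contributions (O − E)²/E:
  (20 − 22.7879)²/22.7879 = 0.3411
  (30 − 34.1818)²/34.1818 = 0.5116
  (44 − 37.0303)²/37.0303 = 1.3118
  (17 − 9.4545)²/9.4545 = 6.0220
  (8 − 14.1818)²/14.1818 = 2.6946
  (14 − 15.3636)²/15.3636 = 0.1210
  (11 − 15.7576)²/15.7576 = 1.4364
  (34 − 23.6364)²/23.6364 = 4.5440
  (20 − 25.6061)²/25.6061 = 1.2274
χ² = 0.3411 + 0.5116 + 1.3118 + 6.0220 + 2.6946 + 0.1210 + 1.4364 + 4.5440 + 1.2274 = 18.210

18.210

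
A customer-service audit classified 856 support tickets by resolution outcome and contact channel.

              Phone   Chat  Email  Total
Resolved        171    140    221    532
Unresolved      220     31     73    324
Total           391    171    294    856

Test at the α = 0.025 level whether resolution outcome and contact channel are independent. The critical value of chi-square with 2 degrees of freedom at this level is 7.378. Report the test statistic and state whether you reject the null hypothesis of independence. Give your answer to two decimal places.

Grand total N = 856.
Expected counts (row total × column total / N):
  Resolved, Phone: 532×391/856 = 243.005
  Resolved, Chat: 532×171/856 = 106.276
  Resolved, Email: 532×294/856 = 182.720
  Unresolved, Phone: 324×391/856 = 147.995
  Unresolved, Chat: 324×171/856 = 64.724
  Unresolved, Email: 324×294/856 = 111.280
Contributions (O − E)²/E:
  (171 − 243.005)²/243.005 = 21.3359
  (140 − 106.276)²/106.276 = 10.7015
  (221 − 182.720)²/182.720 = 8.0197
  (220 − 147.995)²/147.995 = 35.0331
  (31 − 64.724)²/64.724 = 17.5717
  (73 − 111.280)²/111.280 = 13.1682
χ² = 21.3359 + 10.7015 + 8.0197 + 35.0331 + 17.5717 + 13.1682 = 105.83
df = (2−1)(3−1) = 2. Since 105.83 > 7.378, reject the null hypothesis of independence at α = 0.025.

105.83; reject H₀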